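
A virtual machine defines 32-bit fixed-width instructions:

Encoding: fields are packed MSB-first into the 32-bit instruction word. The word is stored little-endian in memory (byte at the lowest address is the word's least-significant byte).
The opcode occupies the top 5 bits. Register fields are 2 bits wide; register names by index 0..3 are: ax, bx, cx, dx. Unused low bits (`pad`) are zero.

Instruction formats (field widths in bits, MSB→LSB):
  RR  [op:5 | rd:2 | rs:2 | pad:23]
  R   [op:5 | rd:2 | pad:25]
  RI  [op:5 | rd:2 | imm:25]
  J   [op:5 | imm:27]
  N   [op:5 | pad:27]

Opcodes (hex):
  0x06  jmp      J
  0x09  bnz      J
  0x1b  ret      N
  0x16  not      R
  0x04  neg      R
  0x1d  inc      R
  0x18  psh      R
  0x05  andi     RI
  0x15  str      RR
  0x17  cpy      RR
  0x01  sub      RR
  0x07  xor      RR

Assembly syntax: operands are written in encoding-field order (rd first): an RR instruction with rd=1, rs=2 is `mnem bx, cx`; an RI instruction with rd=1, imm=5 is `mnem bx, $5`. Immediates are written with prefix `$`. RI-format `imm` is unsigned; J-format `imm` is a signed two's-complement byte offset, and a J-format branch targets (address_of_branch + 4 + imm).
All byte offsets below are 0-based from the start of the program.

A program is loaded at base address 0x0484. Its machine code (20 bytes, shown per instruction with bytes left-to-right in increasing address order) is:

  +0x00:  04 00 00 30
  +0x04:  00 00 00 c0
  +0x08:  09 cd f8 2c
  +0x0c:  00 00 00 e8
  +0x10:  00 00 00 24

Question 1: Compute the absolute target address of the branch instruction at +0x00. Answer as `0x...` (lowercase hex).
[00] 04 00 00 30 → 0x30000004
  op=0x30000004>>27=0x6 ⇒ jmp (J)
  [26:0] imm=4 = $4
  target = base 0x0484 + off 0x00 + 4 + imm 4 = 0x048c

0x048c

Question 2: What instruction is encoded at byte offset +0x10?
@+10  little-endian(00 00 00 24) = 0x24000000
  top 5b → 0x4 → neg [R]
  rd: (w>>25)&0x3=0x2 → cx

neg cx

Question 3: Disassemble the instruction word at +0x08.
[08] 09 cd f8 2c → 0x2cf8cd09
  opcode bits[31:27]=0x5: andi/RI
  [26:25] rd=2 = cx
  [24:0] imm=16305417 = $16305417

andi cx, $16305417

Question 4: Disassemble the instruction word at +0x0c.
[0c] 00 00 00 e8 → 0xe8000000
  op=0xe8000000>>27=0x1d ⇒ inc (R)
  rd@[26:25]=0x0 ⇒ ax

inc ax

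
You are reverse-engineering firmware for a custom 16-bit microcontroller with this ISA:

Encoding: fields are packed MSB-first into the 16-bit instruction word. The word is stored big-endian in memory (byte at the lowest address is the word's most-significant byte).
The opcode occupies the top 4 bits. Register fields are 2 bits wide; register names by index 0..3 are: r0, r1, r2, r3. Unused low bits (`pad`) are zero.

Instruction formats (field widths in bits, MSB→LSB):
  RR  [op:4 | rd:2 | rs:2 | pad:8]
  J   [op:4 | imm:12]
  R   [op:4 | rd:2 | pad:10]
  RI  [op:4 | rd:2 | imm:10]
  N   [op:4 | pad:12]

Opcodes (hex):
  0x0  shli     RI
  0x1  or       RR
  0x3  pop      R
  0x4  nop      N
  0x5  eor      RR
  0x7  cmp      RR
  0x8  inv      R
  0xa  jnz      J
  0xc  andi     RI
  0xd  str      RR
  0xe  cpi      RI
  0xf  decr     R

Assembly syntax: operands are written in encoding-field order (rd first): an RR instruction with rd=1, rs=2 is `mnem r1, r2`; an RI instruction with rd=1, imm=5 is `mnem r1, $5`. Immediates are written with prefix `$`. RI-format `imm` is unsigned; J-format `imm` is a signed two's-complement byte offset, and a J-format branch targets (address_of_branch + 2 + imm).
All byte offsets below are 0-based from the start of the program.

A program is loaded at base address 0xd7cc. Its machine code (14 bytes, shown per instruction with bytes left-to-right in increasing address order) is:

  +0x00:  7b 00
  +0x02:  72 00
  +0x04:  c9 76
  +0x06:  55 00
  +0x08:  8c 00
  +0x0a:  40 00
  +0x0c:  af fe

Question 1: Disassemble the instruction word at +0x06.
eor r1, r1

off 0x06: read 55 00 as big → 0x5500
  top 4b → 0x5 → eor [RR]
  rd: (w>>10)&0x3=0x1 → r1
  rs: (w>>8)&0x3=0x1 → r1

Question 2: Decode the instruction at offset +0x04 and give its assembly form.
[04] c9 76 → 0xc976
  op=0xc976>>12=0xc ⇒ andi (RI)
  rd: (w>>10)&0x3=0x2 → r2
  imm: (w>>0)&0x3ff=0x176 → $374

andi r2, $374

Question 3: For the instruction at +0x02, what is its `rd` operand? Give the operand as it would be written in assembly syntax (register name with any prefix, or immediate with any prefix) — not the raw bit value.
r0

+0x02: 72 00 ⇒ word 0x7200 (big)
  top 4b → 0x7 → cmp [RR]
  rd@[11:10]=0x0 ⇒ r0
  rs@[9:8]=0x2 ⇒ r2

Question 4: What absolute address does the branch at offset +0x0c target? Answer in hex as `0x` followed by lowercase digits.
0xd7d8

@+0c  big-endian(af fe) = 0xaffe
  opcode bits[15:12]=0xa: jnz/J
  imm: (w>>0)&0xfff=0xffe (s12→-2) → $-2
  target = base 0xd7cc + off 0x0c + 2 + imm -2 = 0xd7d8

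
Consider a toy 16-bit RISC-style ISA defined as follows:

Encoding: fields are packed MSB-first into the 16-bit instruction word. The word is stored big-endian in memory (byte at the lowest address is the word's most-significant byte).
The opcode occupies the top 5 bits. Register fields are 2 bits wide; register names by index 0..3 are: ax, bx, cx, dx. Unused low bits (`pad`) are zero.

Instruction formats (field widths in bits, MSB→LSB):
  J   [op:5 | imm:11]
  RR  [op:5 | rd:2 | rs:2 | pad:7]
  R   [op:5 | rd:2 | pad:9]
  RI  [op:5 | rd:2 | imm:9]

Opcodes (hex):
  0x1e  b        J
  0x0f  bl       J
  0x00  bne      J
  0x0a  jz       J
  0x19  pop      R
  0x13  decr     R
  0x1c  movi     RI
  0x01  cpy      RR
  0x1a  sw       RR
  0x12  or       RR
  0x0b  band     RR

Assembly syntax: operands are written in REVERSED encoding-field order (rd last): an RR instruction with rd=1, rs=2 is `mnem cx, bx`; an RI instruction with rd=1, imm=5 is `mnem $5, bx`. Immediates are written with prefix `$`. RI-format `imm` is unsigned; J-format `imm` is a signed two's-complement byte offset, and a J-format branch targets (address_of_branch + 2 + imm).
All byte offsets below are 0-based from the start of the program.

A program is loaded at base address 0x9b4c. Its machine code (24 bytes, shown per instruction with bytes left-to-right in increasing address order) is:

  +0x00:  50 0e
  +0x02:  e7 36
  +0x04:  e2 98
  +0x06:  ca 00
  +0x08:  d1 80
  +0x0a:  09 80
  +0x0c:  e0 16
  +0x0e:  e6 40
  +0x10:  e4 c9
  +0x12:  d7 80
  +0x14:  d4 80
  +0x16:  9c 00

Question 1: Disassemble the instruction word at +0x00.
@+00  big-endian(50 0e) = 0x500e
  op=0x500e>>11=0xa ⇒ jz (J)
  [10:0] imm=14 = $14

jz $14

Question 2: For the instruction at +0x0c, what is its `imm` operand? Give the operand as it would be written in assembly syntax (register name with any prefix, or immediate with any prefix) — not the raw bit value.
$22

[0c] e0 16 → 0xe016
  top 5b → 0x1c → movi [RI]
  rd@[10:9]=0x0 ⇒ ax
  imm@[8:0]=0x16 ⇒ $22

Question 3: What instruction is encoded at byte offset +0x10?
@+10  big-endian(e4 c9) = 0xe4c9
  top 5b → 0x1c → movi [RI]
  rd@[10:9]=0x2 ⇒ cx
  imm@[8:0]=0xc9 ⇒ $201

movi $201, cx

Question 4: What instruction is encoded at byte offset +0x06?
off 0x06: read ca 00 as big → 0xca00
  op=0xca00>>11=0x19 ⇒ pop (R)
  [10:9] rd=1 = bx

pop bx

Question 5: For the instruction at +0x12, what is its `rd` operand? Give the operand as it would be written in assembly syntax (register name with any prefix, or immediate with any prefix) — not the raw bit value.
@+12  big-endian(d7 80) = 0xd780
  opcode bits[15:11]=0x1a: sw/RR
  [10:9] rd=3 = dx
  [8:7] rs=3 = dx

dx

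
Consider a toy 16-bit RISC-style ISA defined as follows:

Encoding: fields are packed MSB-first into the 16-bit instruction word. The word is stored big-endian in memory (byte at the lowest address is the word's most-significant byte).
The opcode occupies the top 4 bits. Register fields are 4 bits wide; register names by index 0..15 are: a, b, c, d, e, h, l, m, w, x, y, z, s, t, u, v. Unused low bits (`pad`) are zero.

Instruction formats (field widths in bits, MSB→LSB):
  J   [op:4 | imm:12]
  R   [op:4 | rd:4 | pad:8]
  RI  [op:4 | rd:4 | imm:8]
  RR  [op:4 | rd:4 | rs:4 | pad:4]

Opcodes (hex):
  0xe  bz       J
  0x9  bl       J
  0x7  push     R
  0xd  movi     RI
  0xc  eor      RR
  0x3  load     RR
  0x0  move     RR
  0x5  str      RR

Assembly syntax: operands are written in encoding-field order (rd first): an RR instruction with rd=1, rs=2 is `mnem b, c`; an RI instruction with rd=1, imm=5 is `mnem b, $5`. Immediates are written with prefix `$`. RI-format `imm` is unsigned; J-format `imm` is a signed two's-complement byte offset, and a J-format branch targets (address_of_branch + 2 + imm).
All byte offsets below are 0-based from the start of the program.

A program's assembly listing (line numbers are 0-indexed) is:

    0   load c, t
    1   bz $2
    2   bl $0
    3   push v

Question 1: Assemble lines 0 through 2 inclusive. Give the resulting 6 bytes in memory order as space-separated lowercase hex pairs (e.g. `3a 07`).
32 d0 e0 02 90 00

L0: load op=0x3:4|rd=2:4|rs=13:4|pad=0:4 ⇒ 0x32d0 ⇒ big 32 d0
L1: bz op=0xe:4|imm=2:12 ⇒ 0xe002 ⇒ big e0 02
L2: bl op=0x9:4|imm=0:12 ⇒ 0x9000 ⇒ big 90 00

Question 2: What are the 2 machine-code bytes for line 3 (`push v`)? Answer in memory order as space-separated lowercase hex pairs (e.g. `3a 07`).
7f 00

L3: push op=0x7:4|rd=15:4|pad=0:8 ⇒ 0x7f00 ⇒ big 7f 00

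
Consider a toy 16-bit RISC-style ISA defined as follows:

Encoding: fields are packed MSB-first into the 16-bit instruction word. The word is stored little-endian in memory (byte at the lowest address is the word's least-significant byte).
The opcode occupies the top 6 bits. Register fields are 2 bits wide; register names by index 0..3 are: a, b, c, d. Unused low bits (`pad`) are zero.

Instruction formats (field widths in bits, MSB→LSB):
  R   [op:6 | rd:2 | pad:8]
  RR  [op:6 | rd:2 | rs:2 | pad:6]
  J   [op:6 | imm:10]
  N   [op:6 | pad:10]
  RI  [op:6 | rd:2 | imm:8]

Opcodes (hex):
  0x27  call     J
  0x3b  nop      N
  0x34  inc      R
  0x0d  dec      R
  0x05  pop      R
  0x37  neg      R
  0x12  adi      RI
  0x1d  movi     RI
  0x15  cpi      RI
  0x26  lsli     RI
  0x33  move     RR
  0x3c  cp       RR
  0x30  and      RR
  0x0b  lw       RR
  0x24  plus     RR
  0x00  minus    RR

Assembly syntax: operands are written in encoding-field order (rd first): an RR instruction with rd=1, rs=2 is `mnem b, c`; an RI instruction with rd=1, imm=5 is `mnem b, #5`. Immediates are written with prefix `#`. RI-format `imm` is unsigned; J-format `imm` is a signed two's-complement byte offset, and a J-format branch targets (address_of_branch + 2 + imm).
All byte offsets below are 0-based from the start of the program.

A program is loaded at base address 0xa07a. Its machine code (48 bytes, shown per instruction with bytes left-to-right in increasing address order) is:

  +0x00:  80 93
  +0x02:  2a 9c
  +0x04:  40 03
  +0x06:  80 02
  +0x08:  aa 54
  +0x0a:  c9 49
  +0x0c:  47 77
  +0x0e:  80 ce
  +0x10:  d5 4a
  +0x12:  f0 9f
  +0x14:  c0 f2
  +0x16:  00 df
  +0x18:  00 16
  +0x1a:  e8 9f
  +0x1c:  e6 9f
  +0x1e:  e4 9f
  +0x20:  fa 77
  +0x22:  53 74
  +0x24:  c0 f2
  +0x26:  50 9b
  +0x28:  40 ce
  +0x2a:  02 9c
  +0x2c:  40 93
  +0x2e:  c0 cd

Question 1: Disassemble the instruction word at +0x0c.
movi d, #71

@+0c  little-endian(47 77) = 0x7747
  top 6b → 0x1d → movi [RI]
  rd@[9:8]=0x3 ⇒ d
  imm@[7:0]=0x47 ⇒ #71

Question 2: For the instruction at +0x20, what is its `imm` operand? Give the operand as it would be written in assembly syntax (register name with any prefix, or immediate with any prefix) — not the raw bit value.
#250

@+20  little-endian(fa 77) = 0x77fa
  top 6b → 0x1d → movi [RI]
  rd: (w>>8)&0x3=0x3 → d
  imm: (w>>0)&0xff=0xfa → #250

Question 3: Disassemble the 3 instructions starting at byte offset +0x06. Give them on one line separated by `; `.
+0x06: 80 02 ⇒ word 0x0280 (little)
  op=0x0280>>10=0x0 ⇒ minus (RR)
  rd: (w>>8)&0x3=0x2 → c
  rs: (w>>6)&0x3=0x2 → c
+0x08: aa 54 ⇒ word 0x54aa (little)
  op=0x54aa>>10=0x15 ⇒ cpi (RI)
  rd: (w>>8)&0x3=0x0 → a
  imm: (w>>0)&0xff=0xaa → #170
+0x0a: c9 49 ⇒ word 0x49c9 (little)
  op=0x49c9>>10=0x12 ⇒ adi (RI)
  rd: (w>>8)&0x3=0x1 → b
  imm: (w>>0)&0xff=0xc9 → #201

minus c, c; cpi a, #170; adi b, #201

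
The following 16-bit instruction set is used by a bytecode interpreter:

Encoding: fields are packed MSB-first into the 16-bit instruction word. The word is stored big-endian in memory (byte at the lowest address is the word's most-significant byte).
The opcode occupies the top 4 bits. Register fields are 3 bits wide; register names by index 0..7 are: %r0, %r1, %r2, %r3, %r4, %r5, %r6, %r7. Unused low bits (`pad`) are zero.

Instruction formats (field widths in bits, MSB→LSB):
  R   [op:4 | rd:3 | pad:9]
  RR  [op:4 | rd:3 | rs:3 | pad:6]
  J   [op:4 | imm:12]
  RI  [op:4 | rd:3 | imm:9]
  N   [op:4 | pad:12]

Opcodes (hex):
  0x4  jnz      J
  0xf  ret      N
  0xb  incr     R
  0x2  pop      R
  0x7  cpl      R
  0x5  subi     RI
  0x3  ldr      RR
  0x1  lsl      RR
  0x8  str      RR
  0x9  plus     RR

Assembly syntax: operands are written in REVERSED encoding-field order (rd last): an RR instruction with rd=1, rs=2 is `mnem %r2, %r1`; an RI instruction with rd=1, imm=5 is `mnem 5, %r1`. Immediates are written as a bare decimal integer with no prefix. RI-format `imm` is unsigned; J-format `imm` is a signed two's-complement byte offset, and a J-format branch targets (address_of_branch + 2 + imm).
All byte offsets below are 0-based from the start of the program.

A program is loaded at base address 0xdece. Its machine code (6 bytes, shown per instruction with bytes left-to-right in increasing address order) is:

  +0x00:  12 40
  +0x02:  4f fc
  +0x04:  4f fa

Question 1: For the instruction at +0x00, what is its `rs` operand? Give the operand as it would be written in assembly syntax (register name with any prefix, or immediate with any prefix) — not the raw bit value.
@+00  big-endian(12 40) = 0x1240
  top 4b → 0x1 → lsl [RR]
  rd: (w>>9)&0x7=0x1 → %r1
  rs: (w>>6)&0x7=0x1 → %r1

%r1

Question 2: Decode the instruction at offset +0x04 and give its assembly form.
jnz -6

[04] 4f fa → 0x4ffa
  opcode bits[15:12]=0x4: jnz/J
  imm: (w>>0)&0xfff=0xffa (s12→-6) → -6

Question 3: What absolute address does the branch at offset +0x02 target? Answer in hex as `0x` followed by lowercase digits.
@+02  big-endian(4f fc) = 0x4ffc
  opcode bits[15:12]=0x4: jnz/J
  imm@[11:0]=0xffc (s12→-4) ⇒ -4
  target = base 0xdece + off 0x02 + 2 + imm -4 = 0xdece

0xdece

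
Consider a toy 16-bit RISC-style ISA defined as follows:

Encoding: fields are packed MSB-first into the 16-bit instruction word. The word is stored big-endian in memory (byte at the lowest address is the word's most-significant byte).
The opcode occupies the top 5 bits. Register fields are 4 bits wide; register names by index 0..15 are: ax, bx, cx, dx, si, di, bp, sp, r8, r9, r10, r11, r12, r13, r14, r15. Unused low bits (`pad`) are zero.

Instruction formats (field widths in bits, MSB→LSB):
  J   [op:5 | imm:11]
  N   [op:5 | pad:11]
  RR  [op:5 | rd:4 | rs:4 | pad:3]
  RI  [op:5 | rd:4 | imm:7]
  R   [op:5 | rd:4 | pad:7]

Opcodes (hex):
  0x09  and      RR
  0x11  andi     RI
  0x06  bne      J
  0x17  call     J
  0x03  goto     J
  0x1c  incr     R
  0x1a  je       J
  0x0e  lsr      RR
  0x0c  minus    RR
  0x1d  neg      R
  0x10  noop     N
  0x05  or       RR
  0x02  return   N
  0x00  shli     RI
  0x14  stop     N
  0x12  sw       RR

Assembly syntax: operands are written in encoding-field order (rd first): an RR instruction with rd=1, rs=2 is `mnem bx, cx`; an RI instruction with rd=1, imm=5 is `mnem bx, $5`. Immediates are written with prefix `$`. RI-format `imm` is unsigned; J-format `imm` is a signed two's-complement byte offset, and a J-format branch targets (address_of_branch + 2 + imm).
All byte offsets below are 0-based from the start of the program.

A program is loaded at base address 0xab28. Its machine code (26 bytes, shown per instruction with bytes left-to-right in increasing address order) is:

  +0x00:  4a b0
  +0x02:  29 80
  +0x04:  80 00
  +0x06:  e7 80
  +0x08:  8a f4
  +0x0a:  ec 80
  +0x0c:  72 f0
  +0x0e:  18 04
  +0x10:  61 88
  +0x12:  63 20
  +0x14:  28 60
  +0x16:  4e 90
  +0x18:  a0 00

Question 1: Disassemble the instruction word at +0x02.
[02] 29 80 → 0x2980
  op=0x2980>>11=0x5 ⇒ or (RR)
  [10:7] rd=3 = dx
  [6:3] rs=0 = ax

or dx, ax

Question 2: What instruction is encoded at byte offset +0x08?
andi di, $116

+0x08: 8a f4 ⇒ word 0x8af4 (big)
  top 5b → 0x11 → andi [RI]
  rd@[10:7]=0x5 ⇒ di
  imm@[6:0]=0x74 ⇒ $116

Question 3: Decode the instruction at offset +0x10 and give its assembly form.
+0x10: 61 88 ⇒ word 0x6188 (big)
  opcode bits[15:11]=0xc: minus/RR
  rd: (w>>7)&0xf=0x3 → dx
  rs: (w>>3)&0xf=0x1 → bx

minus dx, bx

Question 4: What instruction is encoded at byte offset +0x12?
[12] 63 20 → 0x6320
  opcode bits[15:11]=0xc: minus/RR
  [10:7] rd=6 = bp
  [6:3] rs=4 = si

minus bp, si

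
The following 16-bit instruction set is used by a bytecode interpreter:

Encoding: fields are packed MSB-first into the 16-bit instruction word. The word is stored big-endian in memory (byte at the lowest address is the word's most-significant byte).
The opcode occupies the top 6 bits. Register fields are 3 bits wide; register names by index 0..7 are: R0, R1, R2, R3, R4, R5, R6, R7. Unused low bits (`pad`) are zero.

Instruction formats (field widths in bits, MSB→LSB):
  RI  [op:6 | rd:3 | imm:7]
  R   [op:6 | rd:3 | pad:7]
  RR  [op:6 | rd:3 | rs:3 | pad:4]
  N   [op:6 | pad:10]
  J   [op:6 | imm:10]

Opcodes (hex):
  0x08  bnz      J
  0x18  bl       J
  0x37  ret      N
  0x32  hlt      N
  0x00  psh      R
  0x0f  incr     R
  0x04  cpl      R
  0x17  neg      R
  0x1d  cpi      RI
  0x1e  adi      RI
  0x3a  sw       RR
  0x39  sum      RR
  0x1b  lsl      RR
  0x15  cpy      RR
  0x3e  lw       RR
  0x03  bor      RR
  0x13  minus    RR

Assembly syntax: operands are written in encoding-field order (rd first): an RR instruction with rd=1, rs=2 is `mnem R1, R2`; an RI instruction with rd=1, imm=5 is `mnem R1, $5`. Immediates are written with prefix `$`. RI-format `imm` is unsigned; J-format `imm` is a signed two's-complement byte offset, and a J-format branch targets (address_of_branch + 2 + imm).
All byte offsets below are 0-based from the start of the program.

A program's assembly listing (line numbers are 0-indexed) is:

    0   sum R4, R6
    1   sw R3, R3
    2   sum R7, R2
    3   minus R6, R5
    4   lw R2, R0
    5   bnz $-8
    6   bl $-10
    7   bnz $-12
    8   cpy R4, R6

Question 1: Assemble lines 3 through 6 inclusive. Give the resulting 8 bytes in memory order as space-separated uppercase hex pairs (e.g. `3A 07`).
line 3 (minus): pack op=0x13:6|rd=6:3|rs=5:3|pad=0:4 = 0x4f50; big→ 4f 50
line 4 (lw): pack op=0x3e:6|rd=2:3|rs=0:3|pad=0:4 = 0xf900; big→ f9 00
line 5 (bnz): pack op=0x8:6|imm=-8:10 = 0x23f8; big→ 23 f8
line 6 (bl): pack op=0x18:6|imm=-10:10 = 0x63f6; big→ 63 f6

4F 50 F9 00 23 F8 63 F6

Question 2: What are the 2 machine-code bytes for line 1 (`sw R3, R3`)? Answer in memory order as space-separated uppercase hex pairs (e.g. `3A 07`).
E9 B0

line 1 (sw): pack op=0x3a:6|rd=3:3|rs=3:3|pad=0:4 = 0xe9b0; big→ e9 b0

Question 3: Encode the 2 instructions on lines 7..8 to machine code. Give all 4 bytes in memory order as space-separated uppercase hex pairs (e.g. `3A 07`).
23 F4 56 60

L7: bnz op=0x8:6|imm=-12:10 ⇒ 0x23f4 ⇒ big 23 f4
L8: cpy op=0x15:6|rd=4:3|rs=6:3|pad=0:4 ⇒ 0x5660 ⇒ big 56 60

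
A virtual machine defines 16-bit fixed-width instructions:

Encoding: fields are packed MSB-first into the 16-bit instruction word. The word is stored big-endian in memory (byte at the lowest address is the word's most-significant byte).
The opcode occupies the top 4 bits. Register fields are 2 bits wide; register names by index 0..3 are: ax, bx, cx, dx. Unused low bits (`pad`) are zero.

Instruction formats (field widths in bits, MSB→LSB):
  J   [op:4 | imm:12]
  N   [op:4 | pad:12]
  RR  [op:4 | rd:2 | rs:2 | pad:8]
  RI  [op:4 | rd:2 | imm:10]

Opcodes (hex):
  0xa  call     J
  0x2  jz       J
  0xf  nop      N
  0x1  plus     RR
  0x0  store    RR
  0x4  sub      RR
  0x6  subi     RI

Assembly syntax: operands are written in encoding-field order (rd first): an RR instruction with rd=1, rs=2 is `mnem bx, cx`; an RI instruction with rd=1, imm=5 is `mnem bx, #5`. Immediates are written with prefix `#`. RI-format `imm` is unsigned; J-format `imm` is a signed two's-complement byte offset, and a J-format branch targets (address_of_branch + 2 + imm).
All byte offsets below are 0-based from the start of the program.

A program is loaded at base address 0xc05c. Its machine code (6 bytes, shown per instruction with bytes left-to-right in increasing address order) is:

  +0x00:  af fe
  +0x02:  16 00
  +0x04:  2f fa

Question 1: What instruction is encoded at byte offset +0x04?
jz #-6

+0x04: 2f fa ⇒ word 0x2ffa (big)
  op=0x2ffa>>12=0x2 ⇒ jz (J)
  imm: (w>>0)&0xfff=0xffa (s12→-6) → #-6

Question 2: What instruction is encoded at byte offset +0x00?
off 0x00: read af fe as big → 0xaffe
  op=0xaffe>>12=0xa ⇒ call (J)
  imm@[11:0]=0xffe (s12→-2) ⇒ #-2

call #-2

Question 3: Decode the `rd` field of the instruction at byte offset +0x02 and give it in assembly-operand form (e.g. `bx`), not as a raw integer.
bx

+0x02: 16 00 ⇒ word 0x1600 (big)
  op=0x1600>>12=0x1 ⇒ plus (RR)
  rd@[11:10]=0x1 ⇒ bx
  rs@[9:8]=0x2 ⇒ cx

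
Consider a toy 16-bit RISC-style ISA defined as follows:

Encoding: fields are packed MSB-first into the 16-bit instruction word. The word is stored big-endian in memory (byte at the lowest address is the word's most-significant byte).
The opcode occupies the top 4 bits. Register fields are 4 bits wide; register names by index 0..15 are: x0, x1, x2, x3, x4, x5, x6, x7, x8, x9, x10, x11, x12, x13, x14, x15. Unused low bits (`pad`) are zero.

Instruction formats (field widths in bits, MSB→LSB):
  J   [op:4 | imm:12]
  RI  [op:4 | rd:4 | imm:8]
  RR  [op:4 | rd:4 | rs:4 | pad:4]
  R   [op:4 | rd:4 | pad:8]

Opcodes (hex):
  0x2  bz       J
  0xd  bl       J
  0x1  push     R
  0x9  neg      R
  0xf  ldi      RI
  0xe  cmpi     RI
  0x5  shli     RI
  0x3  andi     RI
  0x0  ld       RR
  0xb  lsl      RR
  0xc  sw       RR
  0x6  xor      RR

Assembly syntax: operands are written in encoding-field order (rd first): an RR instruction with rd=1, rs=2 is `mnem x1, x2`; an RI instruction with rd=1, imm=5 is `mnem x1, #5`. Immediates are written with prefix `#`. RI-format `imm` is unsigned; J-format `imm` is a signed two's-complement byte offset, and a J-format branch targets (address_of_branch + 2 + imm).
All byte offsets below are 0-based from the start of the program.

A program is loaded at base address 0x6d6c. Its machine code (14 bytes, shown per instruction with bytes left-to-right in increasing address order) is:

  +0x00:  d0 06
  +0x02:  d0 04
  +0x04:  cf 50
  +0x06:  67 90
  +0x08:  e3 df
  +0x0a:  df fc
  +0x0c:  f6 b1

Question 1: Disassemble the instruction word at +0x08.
+0x08: e3 df ⇒ word 0xe3df (big)
  top 4b → 0xe → cmpi [RI]
  [11:8] rd=3 = x3
  [7:0] imm=223 = #223

cmpi x3, #223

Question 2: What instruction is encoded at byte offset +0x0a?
bl #-4

+0x0a: df fc ⇒ word 0xdffc (big)
  top 4b → 0xd → bl [J]
  [11:0] imm=4092 (s12→-4) = #-4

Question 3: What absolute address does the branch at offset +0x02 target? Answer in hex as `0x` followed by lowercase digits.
0x6d74

off 0x02: read d0 04 as big → 0xd004
  opcode bits[15:12]=0xd: bl/J
  imm@[11:0]=0x4 ⇒ #4
  target = base 0x6d6c + off 0x02 + 2 + imm 4 = 0x6d74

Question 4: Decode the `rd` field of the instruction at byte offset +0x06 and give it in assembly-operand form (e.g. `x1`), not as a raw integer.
x7

+0x06: 67 90 ⇒ word 0x6790 (big)
  top 4b → 0x6 → xor [RR]
  rd: (w>>8)&0xf=0x7 → x7
  rs: (w>>4)&0xf=0x9 → x9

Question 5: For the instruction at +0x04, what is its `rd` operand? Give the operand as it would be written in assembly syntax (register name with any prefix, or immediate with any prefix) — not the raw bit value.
x15

[04] cf 50 → 0xcf50
  op=0xcf50>>12=0xc ⇒ sw (RR)
  rd: (w>>8)&0xf=0xf → x15
  rs: (w>>4)&0xf=0x5 → x5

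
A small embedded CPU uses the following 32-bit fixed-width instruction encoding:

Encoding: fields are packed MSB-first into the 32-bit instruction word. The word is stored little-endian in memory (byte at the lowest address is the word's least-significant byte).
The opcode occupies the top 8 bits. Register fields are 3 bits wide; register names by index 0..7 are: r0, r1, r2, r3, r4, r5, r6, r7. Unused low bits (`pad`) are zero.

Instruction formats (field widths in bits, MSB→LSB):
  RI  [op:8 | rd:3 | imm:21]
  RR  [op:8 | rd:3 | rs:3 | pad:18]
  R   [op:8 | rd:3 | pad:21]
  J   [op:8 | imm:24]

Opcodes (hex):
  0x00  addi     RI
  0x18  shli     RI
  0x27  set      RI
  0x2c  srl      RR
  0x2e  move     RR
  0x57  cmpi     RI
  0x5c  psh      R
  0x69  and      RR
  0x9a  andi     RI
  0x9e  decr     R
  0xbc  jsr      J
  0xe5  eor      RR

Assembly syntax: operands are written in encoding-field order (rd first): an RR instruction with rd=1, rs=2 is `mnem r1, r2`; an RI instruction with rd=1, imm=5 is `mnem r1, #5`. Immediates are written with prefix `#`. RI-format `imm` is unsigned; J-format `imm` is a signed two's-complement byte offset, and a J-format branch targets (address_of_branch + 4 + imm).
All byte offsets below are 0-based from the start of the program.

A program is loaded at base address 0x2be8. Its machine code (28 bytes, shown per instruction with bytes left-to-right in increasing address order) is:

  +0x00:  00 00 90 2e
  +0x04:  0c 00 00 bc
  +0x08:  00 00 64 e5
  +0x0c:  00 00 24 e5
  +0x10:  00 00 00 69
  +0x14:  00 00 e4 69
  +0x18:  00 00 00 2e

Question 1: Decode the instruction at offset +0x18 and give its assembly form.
off 0x18: read 00 00 00 2e as little → 0x2e000000
  top 8b → 0x2e → move [RR]
  [23:21] rd=0 = r0
  [20:18] rs=0 = r0

move r0, r0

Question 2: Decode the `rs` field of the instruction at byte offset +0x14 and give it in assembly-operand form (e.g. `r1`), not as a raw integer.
r1

off 0x14: read 00 00 e4 69 as little → 0x69e40000
  top 8b → 0x69 → and [RR]
  [23:21] rd=7 = r7
  [20:18] rs=1 = r1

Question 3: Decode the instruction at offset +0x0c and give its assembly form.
eor r1, r1

@+0c  little-endian(00 00 24 e5) = 0xe5240000
  opcode bits[31:24]=0xe5: eor/RR
  rd@[23:21]=0x1 ⇒ r1
  rs@[20:18]=0x1 ⇒ r1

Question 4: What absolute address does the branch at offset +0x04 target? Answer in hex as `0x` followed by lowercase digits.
[04] 0c 00 00 bc → 0xbc00000c
  opcode bits[31:24]=0xbc: jsr/J
  [23:0] imm=12 = #12
  target = base 0x2be8 + off 0x04 + 4 + imm 12 = 0x2bfc

0x2bfc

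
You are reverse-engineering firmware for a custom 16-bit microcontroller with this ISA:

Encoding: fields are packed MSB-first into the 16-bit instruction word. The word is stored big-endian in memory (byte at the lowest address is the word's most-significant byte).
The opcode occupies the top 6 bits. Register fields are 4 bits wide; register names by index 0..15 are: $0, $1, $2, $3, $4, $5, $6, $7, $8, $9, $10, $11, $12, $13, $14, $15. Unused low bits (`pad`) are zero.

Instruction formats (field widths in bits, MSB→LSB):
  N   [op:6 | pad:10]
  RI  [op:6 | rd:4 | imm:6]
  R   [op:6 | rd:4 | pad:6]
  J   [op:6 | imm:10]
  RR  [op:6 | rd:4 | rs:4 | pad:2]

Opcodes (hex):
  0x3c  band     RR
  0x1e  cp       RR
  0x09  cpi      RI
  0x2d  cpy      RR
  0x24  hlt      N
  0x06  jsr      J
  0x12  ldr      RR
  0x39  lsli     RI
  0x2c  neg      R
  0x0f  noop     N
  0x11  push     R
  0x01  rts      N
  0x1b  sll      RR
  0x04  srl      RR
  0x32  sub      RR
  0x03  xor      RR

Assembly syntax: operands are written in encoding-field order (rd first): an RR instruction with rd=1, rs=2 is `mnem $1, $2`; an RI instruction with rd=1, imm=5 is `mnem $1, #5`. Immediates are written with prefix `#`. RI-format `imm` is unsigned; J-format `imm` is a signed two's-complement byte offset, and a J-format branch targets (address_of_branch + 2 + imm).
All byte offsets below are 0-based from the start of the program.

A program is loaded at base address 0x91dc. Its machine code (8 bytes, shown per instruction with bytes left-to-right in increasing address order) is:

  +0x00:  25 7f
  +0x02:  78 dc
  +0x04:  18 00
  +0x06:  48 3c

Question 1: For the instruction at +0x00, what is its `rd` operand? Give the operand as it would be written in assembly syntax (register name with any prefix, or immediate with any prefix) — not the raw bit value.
+0x00: 25 7f ⇒ word 0x257f (big)
  opcode bits[15:10]=0x9: cpi/RI
  rd@[9:6]=0x5 ⇒ $5
  imm@[5:0]=0x3f ⇒ #63

$5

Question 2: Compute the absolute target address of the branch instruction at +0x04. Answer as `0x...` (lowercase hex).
@+04  big-endian(18 00) = 0x1800
  op=0x1800>>10=0x6 ⇒ jsr (J)
  imm@[9:0]=0x0 ⇒ #0
  target = base 0x91dc + off 0x04 + 2 + imm 0 = 0x91e2

0x91e2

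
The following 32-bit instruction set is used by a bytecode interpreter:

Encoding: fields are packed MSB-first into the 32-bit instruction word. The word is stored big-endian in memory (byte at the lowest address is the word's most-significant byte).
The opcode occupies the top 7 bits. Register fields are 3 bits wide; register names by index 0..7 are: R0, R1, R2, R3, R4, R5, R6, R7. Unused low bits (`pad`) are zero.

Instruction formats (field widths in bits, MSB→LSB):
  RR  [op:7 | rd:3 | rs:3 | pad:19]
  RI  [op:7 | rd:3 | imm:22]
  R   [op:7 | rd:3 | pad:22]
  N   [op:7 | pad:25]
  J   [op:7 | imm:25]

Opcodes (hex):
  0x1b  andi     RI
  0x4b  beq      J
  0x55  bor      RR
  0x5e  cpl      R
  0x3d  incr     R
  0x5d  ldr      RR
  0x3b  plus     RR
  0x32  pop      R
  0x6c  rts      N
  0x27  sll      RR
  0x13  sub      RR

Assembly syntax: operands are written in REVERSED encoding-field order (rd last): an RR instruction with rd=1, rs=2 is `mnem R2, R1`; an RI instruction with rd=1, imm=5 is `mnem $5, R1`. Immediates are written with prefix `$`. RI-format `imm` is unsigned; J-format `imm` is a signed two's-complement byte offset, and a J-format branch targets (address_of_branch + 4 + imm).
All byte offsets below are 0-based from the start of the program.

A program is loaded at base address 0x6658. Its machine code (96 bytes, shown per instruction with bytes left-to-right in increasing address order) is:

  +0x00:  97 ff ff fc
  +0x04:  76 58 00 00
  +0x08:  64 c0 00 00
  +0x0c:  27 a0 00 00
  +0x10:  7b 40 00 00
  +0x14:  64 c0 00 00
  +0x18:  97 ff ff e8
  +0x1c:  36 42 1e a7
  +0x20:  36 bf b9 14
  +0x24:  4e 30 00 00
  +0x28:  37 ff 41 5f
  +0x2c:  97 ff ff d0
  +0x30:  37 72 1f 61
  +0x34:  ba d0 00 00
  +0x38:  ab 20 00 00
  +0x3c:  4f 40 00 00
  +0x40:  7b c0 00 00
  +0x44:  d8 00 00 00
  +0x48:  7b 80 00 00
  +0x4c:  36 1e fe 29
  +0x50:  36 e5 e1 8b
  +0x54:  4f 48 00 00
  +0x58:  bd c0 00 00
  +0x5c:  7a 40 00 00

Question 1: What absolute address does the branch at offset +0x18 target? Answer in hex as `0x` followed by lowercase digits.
[18] 97 ff ff e8 → 0x97ffffe8
  op=0x97ffffe8>>25=0x4b ⇒ beq (J)
  imm: (w>>0)&0x1ffffff=0x1ffffe8 (s25→-24) → $-24
  target = base 0x6658 + off 0x18 + 4 + imm -24 = 0x665c

0x665c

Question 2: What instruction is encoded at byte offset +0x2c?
off 0x2c: read 97 ff ff d0 as big → 0x97ffffd0
  opcode bits[31:25]=0x4b: beq/J
  imm: (w>>0)&0x1ffffff=0x1ffffd0 (s25→-48) → $-48

beq $-48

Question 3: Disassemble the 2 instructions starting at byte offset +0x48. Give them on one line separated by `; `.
incr R6; andi $2031145, R0

+0x48: 7b 80 00 00 ⇒ word 0x7b800000 (big)
  op=0x7b800000>>25=0x3d ⇒ incr (R)
  [24:22] rd=6 = R6
+0x4c: 36 1e fe 29 ⇒ word 0x361efe29 (big)
  op=0x361efe29>>25=0x1b ⇒ andi (RI)
  [24:22] rd=0 = R0
  [21:0] imm=2031145 = $2031145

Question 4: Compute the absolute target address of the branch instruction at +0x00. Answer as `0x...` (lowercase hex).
[00] 97 ff ff fc → 0x97fffffc
  opcode bits[31:25]=0x4b: beq/J
  imm: (w>>0)&0x1ffffff=0x1fffffc (s25→-4) → $-4
  target = base 0x6658 + off 0x00 + 4 + imm -4 = 0x6658

0x6658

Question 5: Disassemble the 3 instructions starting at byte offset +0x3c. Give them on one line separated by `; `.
off 0x3c: read 4f 40 00 00 as big → 0x4f400000
  top 7b → 0x27 → sll [RR]
  rd: (w>>22)&0x7=0x5 → R5
  rs: (w>>19)&0x7=0x0 → R0
off 0x40: read 7b c0 00 00 as big → 0x7bc00000
  top 7b → 0x3d → incr [R]
  rd: (w>>22)&0x7=0x7 → R7
off 0x44: read d8 00 00 00 as big → 0xd8000000
  top 7b → 0x6c → rts [N]

sll R0, R5; incr R7; rts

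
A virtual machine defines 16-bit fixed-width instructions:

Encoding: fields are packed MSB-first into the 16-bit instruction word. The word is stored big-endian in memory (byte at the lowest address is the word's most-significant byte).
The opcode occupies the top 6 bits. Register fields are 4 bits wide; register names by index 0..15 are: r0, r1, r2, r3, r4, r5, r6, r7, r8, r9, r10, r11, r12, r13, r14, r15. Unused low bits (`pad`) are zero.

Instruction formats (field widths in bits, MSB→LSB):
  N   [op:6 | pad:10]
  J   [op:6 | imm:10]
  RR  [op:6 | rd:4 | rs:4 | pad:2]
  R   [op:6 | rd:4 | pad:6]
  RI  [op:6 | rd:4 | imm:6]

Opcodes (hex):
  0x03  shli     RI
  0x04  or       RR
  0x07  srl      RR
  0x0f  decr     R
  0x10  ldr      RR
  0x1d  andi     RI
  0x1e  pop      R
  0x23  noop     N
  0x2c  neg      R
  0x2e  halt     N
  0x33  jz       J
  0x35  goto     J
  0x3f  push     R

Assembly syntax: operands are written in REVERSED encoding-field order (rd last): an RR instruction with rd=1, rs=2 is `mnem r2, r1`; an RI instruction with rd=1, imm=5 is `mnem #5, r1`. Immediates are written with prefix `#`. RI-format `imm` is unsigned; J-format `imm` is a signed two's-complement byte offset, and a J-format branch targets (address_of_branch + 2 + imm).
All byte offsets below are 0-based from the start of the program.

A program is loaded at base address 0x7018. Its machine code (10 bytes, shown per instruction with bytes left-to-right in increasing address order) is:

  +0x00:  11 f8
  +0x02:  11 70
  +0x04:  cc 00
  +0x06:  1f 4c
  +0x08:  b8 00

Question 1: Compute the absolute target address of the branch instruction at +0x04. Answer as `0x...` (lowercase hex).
0x701e

[04] cc 00 → 0xcc00
  top 6b → 0x33 → jz [J]
  imm@[9:0]=0x0 ⇒ #0
  target = base 0x7018 + off 0x04 + 2 + imm 0 = 0x701e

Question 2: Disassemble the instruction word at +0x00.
@+00  big-endian(11 f8) = 0x11f8
  op=0x11f8>>10=0x4 ⇒ or (RR)
  rd: (w>>6)&0xf=0x7 → r7
  rs: (w>>2)&0xf=0xe → r14

or r14, r7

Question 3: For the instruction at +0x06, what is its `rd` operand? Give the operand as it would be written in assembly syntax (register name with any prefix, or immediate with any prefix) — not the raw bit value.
r13

[06] 1f 4c → 0x1f4c
  top 6b → 0x7 → srl [RR]
  rd@[9:6]=0xd ⇒ r13
  rs@[5:2]=0x3 ⇒ r3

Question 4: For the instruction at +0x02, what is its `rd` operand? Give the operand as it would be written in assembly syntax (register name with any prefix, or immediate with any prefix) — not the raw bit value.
r5

+0x02: 11 70 ⇒ word 0x1170 (big)
  top 6b → 0x4 → or [RR]
  [9:6] rd=5 = r5
  [5:2] rs=12 = r12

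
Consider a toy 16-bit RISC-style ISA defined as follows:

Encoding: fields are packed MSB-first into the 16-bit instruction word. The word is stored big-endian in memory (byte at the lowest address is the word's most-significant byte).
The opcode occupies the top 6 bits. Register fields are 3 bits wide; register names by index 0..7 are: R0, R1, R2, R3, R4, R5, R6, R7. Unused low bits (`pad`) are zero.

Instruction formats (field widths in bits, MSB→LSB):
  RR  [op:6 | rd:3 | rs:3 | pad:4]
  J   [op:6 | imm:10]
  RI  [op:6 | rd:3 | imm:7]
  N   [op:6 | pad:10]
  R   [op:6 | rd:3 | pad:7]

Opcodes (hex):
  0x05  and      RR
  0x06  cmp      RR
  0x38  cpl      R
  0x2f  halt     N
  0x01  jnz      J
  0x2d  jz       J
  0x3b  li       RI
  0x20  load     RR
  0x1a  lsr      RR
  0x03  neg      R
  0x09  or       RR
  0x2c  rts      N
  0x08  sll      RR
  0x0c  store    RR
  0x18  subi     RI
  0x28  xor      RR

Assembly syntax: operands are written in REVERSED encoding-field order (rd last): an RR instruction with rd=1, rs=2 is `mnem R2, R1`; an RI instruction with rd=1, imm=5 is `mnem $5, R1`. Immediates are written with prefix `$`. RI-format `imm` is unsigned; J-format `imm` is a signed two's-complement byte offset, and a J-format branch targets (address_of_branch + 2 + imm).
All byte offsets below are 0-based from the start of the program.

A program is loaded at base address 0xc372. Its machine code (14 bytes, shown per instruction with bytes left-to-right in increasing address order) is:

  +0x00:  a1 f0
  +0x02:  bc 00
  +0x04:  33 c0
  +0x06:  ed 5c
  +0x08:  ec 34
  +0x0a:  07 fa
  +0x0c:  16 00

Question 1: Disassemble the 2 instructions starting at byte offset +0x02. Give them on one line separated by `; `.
@+02  big-endian(bc 00) = 0xbc00
  opcode bits[15:10]=0x2f: halt/N
@+04  big-endian(33 c0) = 0x33c0
  opcode bits[15:10]=0xc: store/RR
  rd: (w>>7)&0x7=0x7 → R7
  rs: (w>>4)&0x7=0x4 → R4

halt; store R4, R7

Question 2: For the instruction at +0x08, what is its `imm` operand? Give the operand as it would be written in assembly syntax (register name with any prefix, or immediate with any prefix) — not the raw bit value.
+0x08: ec 34 ⇒ word 0xec34 (big)
  top 6b → 0x3b → li [RI]
  rd: (w>>7)&0x7=0x0 → R0
  imm: (w>>0)&0x7f=0x34 → $52

$52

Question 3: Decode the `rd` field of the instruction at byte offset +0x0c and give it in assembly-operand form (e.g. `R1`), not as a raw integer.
+0x0c: 16 00 ⇒ word 0x1600 (big)
  opcode bits[15:10]=0x5: and/RR
  rd@[9:7]=0x4 ⇒ R4
  rs@[6:4]=0x0 ⇒ R0

R4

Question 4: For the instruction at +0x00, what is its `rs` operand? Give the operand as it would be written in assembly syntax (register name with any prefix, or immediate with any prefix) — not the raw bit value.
@+00  big-endian(a1 f0) = 0xa1f0
  top 6b → 0x28 → xor [RR]
  [9:7] rd=3 = R3
  [6:4] rs=7 = R7

R7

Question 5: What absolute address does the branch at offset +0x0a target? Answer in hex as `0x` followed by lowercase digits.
0xc378

@+0a  big-endian(07 fa) = 0x07fa
  op=0x07fa>>10=0x1 ⇒ jnz (J)
  imm@[9:0]=0x3fa (s10→-6) ⇒ $-6
  target = base 0xc372 + off 0x0a + 2 + imm -6 = 0xc378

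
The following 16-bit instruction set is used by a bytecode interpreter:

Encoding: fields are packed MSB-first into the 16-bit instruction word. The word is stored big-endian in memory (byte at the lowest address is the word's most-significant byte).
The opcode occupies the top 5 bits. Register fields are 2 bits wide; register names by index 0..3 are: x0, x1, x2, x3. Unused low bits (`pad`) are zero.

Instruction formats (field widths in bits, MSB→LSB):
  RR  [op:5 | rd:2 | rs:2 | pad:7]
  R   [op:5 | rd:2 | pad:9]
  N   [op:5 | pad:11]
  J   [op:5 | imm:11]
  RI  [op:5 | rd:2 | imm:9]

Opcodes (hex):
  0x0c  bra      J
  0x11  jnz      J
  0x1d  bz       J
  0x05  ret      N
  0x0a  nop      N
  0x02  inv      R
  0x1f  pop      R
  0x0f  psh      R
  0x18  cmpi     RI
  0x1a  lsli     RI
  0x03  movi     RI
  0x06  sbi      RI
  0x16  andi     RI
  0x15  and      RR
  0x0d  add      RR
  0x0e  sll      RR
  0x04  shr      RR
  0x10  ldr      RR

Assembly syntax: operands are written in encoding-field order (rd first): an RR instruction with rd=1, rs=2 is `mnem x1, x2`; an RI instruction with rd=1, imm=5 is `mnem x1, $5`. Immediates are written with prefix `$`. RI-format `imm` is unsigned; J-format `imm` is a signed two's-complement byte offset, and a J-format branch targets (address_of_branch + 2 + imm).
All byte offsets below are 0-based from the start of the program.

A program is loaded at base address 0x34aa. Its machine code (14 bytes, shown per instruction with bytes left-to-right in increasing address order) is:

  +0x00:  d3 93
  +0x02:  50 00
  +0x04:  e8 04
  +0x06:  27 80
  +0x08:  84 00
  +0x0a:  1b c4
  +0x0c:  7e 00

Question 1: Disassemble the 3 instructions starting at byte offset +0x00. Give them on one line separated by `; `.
off 0x00: read d3 93 as big → 0xd393
  top 5b → 0x1a → lsli [RI]
  [10:9] rd=1 = x1
  [8:0] imm=403 = $403
off 0x02: read 50 00 as big → 0x5000
  top 5b → 0xa → nop [N]
off 0x04: read e8 04 as big → 0xe804
  top 5b → 0x1d → bz [J]
  [10:0] imm=4 = $4

lsli x1, $403; nop; bz $4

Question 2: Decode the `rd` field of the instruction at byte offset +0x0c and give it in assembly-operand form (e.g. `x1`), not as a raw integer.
@+0c  big-endian(7e 00) = 0x7e00
  top 5b → 0xf → psh [R]
  [10:9] rd=3 = x3

x3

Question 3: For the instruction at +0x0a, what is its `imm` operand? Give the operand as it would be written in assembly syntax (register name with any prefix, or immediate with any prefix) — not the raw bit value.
$452

off 0x0a: read 1b c4 as big → 0x1bc4
  op=0x1bc4>>11=0x3 ⇒ movi (RI)
  [10:9] rd=1 = x1
  [8:0] imm=452 = $452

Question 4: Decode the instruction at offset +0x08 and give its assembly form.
ldr x2, x0

off 0x08: read 84 00 as big → 0x8400
  opcode bits[15:11]=0x10: ldr/RR
  rd: (w>>9)&0x3=0x2 → x2
  rs: (w>>7)&0x3=0x0 → x0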